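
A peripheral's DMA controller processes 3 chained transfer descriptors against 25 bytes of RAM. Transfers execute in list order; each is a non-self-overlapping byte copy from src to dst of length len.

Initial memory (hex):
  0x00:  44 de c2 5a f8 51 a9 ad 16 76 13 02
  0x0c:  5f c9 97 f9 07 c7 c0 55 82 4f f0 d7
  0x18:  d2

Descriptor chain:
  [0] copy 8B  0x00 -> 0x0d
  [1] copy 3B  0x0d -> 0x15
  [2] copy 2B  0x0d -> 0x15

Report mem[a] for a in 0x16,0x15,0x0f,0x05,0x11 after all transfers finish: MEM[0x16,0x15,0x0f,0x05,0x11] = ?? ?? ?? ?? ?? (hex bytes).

D0: mem[0x0d..0x14] <- [44 de c2 5a f8 51 a9 ad]
D1: mem[0x15..0x17] <- [44 de c2]
D2: mem[0x15..0x16] <- [44 de]
query mem[0x16]=0xde, mem[0x15]=0x44, mem[0x0f]=0xc2, mem[0x05]=0x51, mem[0x11]=0xf8

MEM[0x16,0x15,0x0f,0x05,0x11] = de 44 c2 51 f8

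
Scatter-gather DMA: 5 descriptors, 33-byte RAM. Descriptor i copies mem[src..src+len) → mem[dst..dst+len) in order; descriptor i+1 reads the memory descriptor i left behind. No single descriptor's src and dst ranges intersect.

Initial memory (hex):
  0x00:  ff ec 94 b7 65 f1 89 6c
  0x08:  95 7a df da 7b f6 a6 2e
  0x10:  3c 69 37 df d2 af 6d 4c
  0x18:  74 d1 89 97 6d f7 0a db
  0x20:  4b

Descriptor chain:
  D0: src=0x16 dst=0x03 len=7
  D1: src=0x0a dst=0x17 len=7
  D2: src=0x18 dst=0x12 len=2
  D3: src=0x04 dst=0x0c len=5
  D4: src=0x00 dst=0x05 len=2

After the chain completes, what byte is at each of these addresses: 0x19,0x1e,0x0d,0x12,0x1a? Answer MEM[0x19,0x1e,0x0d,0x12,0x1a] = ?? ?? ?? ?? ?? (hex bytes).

[0] 0x16->0x03 len=7 : 6d 4c 74 d1 89 97 6d
[1] 0x0a->0x17 len=7 : df da 7b f6 a6 2e 3c
[2] 0x18->0x12 len=2 : da 7b
[3] 0x04->0x0c len=5 : 4c 74 d1 89 97
[4] 0x00->0x05 len=2 : ff ec
query mem[0x19]=0x7b, mem[0x1e]=0x0a, mem[0x0d]=0x74, mem[0x12]=0xda, mem[0x1a]=0xf6

MEM[0x19,0x1e,0x0d,0x12,0x1a] = 7b 0a 74 da f6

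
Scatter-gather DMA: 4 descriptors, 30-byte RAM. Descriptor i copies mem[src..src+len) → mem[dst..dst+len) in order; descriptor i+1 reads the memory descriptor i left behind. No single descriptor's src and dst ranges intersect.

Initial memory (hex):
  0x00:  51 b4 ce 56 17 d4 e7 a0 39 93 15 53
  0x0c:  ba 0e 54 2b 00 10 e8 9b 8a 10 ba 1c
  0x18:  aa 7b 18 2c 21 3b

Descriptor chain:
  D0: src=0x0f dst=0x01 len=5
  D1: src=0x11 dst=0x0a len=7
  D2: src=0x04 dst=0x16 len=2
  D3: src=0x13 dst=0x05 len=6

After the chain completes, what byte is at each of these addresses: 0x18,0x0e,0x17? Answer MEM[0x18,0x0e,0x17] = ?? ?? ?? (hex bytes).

#0 dst[0x01+5] := {0x2b,0x00,0x10,0xe8,0x9b}
#1 dst[0x0a+7] := {0x10,0xe8,0x9b,0x8a,0x10,0xba,0x1c}
#2 dst[0x16+2] := {0xe8,0x9b}
#3 dst[0x05+6] := {0x9b,0x8a,0x10,0xe8,0x9b,0xaa}
query mem[0x18]=0xaa, mem[0x0e]=0x10, mem[0x17]=0x9b

MEM[0x18,0x0e,0x17] = aa 10 9b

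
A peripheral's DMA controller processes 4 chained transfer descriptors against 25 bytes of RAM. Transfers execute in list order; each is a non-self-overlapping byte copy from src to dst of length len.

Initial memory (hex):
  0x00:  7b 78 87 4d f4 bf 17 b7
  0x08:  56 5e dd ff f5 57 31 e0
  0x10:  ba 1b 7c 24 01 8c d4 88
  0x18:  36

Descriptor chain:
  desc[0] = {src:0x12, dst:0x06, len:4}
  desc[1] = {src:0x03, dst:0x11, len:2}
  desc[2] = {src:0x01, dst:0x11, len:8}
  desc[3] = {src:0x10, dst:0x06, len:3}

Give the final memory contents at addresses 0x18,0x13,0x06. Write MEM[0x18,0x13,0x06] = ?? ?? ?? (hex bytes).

MEM[0x18,0x13,0x06] = 01 4d ba

[0] 0x12->0x06 len=4 : 7c 24 01 8c
[1] 0x03->0x11 len=2 : 4d f4
[2] 0x01->0x11 len=8 : 78 87 4d f4 bf 7c 24 01
[3] 0x10->0x06 len=3 : ba 78 87
query mem[0x18]=0x01, mem[0x13]=0x4d, mem[0x06]=0xba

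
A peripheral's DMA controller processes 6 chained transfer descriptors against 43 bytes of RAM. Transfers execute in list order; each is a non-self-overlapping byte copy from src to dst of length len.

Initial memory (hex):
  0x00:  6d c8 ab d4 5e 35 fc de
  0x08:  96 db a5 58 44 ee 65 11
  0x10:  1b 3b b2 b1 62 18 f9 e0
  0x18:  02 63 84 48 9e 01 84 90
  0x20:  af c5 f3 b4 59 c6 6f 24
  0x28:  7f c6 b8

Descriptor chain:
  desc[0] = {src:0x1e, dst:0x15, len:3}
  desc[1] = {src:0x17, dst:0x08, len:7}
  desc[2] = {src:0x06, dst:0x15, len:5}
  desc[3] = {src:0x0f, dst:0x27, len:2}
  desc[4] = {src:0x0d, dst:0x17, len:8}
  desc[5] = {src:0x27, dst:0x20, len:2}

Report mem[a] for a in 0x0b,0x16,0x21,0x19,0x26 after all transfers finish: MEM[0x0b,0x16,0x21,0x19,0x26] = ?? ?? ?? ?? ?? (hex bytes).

  after D0: wrote 3B at 0x15 = 8490af
  after D1: wrote 7B at 0x08 = af026384489e01
  after D2: wrote 5B at 0x15 = fcdeaf0263
  after D3: wrote 2B at 0x27 = 111b
  after D4: wrote 8B at 0x17 = 9e01111b3bb2b162
  after D5: wrote 2B at 0x20 = 111b
query mem[0x0b]=0x84, mem[0x16]=0xde, mem[0x21]=0x1b, mem[0x19]=0x11, mem[0x26]=0x6f

MEM[0x0b,0x16,0x21,0x19,0x26] = 84 de 1b 11 6f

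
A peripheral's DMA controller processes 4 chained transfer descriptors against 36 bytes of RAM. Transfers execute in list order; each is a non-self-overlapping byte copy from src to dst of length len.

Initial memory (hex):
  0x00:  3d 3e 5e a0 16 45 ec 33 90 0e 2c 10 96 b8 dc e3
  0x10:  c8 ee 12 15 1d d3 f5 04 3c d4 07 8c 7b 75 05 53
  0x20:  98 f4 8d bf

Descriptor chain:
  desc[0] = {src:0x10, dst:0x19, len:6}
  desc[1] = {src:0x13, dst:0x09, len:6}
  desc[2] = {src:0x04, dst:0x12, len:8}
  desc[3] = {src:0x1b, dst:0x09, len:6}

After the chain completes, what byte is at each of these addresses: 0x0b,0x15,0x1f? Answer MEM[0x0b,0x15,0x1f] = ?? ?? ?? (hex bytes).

MEM[0x0b,0x15,0x1f] = 1d 33 53

  after D0: wrote 6B at 0x19 = c8ee12151dd3
  after D1: wrote 6B at 0x09 = 151dd3f5043c
  after D2: wrote 8B at 0x12 = 1645ec3390151dd3
  after D3: wrote 6B at 0x09 = 12151dd35398
query mem[0x0b]=0x1d, mem[0x15]=0x33, mem[0x1f]=0x53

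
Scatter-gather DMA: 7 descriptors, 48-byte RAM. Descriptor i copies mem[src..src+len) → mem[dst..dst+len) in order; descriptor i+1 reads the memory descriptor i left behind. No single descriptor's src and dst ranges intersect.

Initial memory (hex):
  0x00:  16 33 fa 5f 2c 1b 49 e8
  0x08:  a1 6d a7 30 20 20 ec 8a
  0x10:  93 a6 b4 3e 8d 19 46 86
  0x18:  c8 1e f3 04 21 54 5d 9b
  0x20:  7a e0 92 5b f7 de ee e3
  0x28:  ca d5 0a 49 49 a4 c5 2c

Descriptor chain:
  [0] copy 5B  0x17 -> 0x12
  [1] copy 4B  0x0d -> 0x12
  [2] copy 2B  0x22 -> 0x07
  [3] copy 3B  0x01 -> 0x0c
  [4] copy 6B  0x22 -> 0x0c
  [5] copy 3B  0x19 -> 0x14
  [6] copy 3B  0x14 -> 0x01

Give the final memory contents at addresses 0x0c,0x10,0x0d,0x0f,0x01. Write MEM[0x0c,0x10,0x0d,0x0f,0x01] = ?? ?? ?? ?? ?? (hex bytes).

[0] 0x17->0x12 len=5 : 86 c8 1e f3 04
[1] 0x0d->0x12 len=4 : 20 ec 8a 93
[2] 0x22->0x07 len=2 : 92 5b
[3] 0x01->0x0c len=3 : 33 fa 5f
[4] 0x22->0x0c len=6 : 92 5b f7 de ee e3
[5] 0x19->0x14 len=3 : 1e f3 04
[6] 0x14->0x01 len=3 : 1e f3 04
query mem[0x0c]=0x92, mem[0x10]=0xee, mem[0x0d]=0x5b, mem[0x0f]=0xde, mem[0x01]=0x1e

MEM[0x0c,0x10,0x0d,0x0f,0x01] = 92 ee 5b de 1e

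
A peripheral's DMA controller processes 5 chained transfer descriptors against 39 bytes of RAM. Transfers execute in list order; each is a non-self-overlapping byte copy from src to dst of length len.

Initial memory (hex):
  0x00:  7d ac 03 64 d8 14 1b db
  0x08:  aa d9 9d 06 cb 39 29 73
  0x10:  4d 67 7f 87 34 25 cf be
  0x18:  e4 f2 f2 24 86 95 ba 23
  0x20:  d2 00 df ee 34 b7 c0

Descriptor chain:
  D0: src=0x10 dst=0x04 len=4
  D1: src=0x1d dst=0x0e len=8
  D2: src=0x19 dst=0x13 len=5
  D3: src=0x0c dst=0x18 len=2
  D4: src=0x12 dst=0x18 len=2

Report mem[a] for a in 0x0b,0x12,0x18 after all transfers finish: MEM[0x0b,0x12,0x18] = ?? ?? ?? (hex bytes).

MEM[0x0b,0x12,0x18] = 06 00 00

#0 dst[0x04+4] := {0x4d,0x67,0x7f,0x87}
#1 dst[0x0e+8] := {0x95,0xba,0x23,0xd2,0x00,0xdf,0xee,0x34}
#2 dst[0x13+5] := {0xf2,0xf2,0x24,0x86,0x95}
#3 dst[0x18+2] := {0xcb,0x39}
#4 dst[0x18+2] := {0x00,0xf2}
query mem[0x0b]=0x06, mem[0x12]=0x00, mem[0x18]=0x00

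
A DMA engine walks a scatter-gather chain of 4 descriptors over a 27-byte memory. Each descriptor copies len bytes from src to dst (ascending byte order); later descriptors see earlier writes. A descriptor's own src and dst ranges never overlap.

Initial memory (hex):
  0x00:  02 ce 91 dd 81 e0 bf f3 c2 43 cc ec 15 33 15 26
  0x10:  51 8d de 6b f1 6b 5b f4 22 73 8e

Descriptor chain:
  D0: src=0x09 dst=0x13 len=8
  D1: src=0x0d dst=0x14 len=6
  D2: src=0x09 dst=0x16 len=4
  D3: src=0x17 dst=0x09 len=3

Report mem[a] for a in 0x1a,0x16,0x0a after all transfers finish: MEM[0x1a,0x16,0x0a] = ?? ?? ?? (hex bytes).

D0: mem[0x13..0x1a] <- [43 cc ec 15 33 15 26 51]
D1: mem[0x14..0x19] <- [33 15 26 51 8d de]
D2: mem[0x16..0x19] <- [43 cc ec 15]
D3: mem[0x09..0x0b] <- [cc ec 15]
query mem[0x1a]=0x51, mem[0x16]=0x43, mem[0x0a]=0xec

MEM[0x1a,0x16,0x0a] = 51 43 ec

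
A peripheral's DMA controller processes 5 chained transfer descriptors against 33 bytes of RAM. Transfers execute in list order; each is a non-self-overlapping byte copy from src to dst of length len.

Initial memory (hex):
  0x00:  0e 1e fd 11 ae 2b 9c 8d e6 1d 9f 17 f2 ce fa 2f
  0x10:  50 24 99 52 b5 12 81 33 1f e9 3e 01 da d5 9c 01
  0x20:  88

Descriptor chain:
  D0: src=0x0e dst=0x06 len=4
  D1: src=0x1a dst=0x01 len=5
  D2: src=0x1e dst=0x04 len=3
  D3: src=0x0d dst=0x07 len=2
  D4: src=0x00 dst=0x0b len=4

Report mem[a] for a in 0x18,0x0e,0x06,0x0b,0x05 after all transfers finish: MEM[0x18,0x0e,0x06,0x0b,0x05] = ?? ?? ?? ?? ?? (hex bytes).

MEM[0x18,0x0e,0x06,0x0b,0x05] = 1f da 88 0e 01

#0 dst[0x06+4] := {0xfa,0x2f,0x50,0x24}
#1 dst[0x01+5] := {0x3e,0x01,0xda,0xd5,0x9c}
#2 dst[0x04+3] := {0x9c,0x01,0x88}
#3 dst[0x07+2] := {0xce,0xfa}
#4 dst[0x0b+4] := {0x0e,0x3e,0x01,0xda}
query mem[0x18]=0x1f, mem[0x0e]=0xda, mem[0x06]=0x88, mem[0x0b]=0x0e, mem[0x05]=0x01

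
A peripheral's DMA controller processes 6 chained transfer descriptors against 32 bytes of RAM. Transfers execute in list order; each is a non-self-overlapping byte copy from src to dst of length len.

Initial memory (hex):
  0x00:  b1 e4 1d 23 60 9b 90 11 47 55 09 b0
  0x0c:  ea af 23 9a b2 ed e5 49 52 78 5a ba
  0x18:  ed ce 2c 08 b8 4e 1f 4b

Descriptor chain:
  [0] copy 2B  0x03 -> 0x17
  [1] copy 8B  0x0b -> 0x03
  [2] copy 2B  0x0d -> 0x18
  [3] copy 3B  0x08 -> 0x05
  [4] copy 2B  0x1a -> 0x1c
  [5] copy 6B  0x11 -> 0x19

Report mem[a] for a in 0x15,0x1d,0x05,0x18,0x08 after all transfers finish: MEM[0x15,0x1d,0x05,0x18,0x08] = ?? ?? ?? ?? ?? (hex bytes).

MEM[0x15,0x1d,0x05,0x18,0x08] = 78 78 b2 af b2

[0] 0x03->0x17 len=2 : 23 60
[1] 0x0b->0x03 len=8 : b0 ea af 23 9a b2 ed e5
[2] 0x0d->0x18 len=2 : af 23
[3] 0x08->0x05 len=3 : b2 ed e5
[4] 0x1a->0x1c len=2 : 2c 08
[5] 0x11->0x19 len=6 : ed e5 49 52 78 5a
query mem[0x15]=0x78, mem[0x1d]=0x78, mem[0x05]=0xb2, mem[0x18]=0xaf, mem[0x08]=0xb2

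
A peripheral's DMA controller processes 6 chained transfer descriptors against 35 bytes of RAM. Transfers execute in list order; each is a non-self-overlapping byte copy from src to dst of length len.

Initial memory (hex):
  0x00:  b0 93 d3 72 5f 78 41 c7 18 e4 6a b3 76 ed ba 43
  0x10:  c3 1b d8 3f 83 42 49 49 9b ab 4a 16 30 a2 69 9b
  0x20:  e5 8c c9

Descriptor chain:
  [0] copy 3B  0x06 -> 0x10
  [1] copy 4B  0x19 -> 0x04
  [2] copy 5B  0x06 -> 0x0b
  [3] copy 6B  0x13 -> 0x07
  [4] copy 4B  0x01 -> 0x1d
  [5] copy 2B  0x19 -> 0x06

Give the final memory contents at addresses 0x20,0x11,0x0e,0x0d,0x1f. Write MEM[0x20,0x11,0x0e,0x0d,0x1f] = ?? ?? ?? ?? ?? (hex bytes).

MEM[0x20,0x11,0x0e,0x0d,0x1f] = ab c7 e4 18 72

[0] 0x06->0x10 len=3 : 41 c7 18
[1] 0x19->0x04 len=4 : ab 4a 16 30
[2] 0x06->0x0b len=5 : 16 30 18 e4 6a
[3] 0x13->0x07 len=6 : 3f 83 42 49 49 9b
[4] 0x01->0x1d len=4 : 93 d3 72 ab
[5] 0x19->0x06 len=2 : ab 4a
query mem[0x20]=0xab, mem[0x11]=0xc7, mem[0x0e]=0xe4, mem[0x0d]=0x18, mem[0x1f]=0x72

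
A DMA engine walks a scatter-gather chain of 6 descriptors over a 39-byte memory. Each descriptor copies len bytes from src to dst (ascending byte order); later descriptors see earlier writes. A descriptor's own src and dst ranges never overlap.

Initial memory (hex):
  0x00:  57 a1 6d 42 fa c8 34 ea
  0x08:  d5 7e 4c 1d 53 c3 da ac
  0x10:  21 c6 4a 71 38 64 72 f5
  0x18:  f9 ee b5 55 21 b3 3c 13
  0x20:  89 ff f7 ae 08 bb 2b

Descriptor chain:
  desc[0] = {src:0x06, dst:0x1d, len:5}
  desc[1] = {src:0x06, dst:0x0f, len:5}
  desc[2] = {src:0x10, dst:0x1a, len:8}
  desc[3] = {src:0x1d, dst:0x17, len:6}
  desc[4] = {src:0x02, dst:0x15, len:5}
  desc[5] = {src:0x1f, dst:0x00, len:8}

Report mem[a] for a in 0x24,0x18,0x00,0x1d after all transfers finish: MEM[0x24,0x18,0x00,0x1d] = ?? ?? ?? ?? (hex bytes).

[0] 0x06->0x1d len=5 : 34 ea d5 7e 4c
[1] 0x06->0x0f len=5 : 34 ea d5 7e 4c
[2] 0x10->0x1a len=8 : ea d5 7e 4c 38 64 72 f5
[3] 0x1d->0x17 len=6 : 4c 38 64 72 f5 f7
[4] 0x02->0x15 len=5 : 6d 42 fa c8 34
[5] 0x1f->0x00 len=8 : 64 72 f5 f7 ae 08 bb 2b
query mem[0x24]=0x08, mem[0x18]=0xc8, mem[0x00]=0x64, mem[0x1d]=0x4c

MEM[0x24,0x18,0x00,0x1d] = 08 c8 64 4c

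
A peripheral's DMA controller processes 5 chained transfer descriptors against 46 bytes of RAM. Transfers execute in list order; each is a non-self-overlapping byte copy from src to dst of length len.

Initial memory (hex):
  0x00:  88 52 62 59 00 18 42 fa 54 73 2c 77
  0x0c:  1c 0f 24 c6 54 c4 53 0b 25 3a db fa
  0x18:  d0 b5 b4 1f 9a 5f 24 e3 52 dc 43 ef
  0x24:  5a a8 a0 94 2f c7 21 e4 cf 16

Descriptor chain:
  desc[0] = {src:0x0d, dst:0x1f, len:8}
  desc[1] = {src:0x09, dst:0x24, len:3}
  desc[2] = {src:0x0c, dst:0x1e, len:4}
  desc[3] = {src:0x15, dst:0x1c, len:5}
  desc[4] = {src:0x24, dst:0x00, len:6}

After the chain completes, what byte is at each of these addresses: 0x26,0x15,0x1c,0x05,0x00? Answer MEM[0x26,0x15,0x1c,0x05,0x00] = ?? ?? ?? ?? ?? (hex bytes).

[0] 0x0d->0x1f len=8 : 0f 24 c6 54 c4 53 0b 25
[1] 0x09->0x24 len=3 : 73 2c 77
[2] 0x0c->0x1e len=4 : 1c 0f 24 c6
[3] 0x15->0x1c len=5 : 3a db fa d0 b5
[4] 0x24->0x00 len=6 : 73 2c 77 94 2f c7
query mem[0x26]=0x77, mem[0x15]=0x3a, mem[0x1c]=0x3a, mem[0x05]=0xc7, mem[0x00]=0x73

MEM[0x26,0x15,0x1c,0x05,0x00] = 77 3a 3a c7 73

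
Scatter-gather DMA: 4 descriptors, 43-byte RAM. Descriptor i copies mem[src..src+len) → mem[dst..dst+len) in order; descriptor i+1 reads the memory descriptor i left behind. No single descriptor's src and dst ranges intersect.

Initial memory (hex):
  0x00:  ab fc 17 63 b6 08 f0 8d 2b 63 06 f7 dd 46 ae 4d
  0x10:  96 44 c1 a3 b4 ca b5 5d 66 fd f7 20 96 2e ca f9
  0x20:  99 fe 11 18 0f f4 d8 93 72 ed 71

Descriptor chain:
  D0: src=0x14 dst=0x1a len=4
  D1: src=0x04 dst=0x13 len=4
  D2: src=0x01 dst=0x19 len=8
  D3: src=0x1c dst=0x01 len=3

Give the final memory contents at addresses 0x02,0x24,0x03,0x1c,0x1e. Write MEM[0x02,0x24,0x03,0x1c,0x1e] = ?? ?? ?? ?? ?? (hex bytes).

[0] 0x14->0x1a len=4 : b4 ca b5 5d
[1] 0x04->0x13 len=4 : b6 08 f0 8d
[2] 0x01->0x19 len=8 : fc 17 63 b6 08 f0 8d 2b
[3] 0x1c->0x01 len=3 : b6 08 f0
query mem[0x02]=0x08, mem[0x24]=0x0f, mem[0x03]=0xf0, mem[0x1c]=0xb6, mem[0x1e]=0xf0

MEM[0x02,0x24,0x03,0x1c,0x1e] = 08 0f f0 b6 f0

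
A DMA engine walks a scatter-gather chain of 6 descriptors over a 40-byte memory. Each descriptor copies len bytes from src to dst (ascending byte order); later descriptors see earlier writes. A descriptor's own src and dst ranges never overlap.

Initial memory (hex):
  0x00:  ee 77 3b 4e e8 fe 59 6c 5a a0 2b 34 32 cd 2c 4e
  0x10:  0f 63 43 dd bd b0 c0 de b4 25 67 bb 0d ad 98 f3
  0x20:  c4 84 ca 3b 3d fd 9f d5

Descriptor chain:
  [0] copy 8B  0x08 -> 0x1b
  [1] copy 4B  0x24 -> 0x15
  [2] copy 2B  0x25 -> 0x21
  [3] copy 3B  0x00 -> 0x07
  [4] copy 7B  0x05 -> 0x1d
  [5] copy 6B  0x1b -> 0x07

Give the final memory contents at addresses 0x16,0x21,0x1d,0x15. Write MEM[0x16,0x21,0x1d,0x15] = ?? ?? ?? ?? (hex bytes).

#0 dst[0x1b+8] := {0x5a,0xa0,0x2b,0x34,0x32,0xcd,0x2c,0x4e}
#1 dst[0x15+4] := {0x3d,0xfd,0x9f,0xd5}
#2 dst[0x21+2] := {0xfd,0x9f}
#3 dst[0x07+3] := {0xee,0x77,0x3b}
#4 dst[0x1d+7] := {0xfe,0x59,0xee,0x77,0x3b,0x2b,0x34}
#5 dst[0x07+6] := {0x5a,0xa0,0xfe,0x59,0xee,0x77}
query mem[0x16]=0xfd, mem[0x21]=0x3b, mem[0x1d]=0xfe, mem[0x15]=0x3d

MEM[0x16,0x21,0x1d,0x15] = fd 3b fe 3d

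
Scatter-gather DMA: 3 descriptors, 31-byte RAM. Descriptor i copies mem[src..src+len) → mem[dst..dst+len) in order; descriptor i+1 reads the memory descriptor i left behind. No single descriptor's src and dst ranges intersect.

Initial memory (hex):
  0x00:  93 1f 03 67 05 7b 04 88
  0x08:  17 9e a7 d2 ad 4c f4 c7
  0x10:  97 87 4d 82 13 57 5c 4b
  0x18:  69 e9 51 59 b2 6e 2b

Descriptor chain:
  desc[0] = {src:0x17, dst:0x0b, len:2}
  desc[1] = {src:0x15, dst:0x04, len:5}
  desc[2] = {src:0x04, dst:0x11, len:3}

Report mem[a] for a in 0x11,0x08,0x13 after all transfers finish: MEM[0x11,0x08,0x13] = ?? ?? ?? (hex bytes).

[0] 0x17->0x0b len=2 : 4b 69
[1] 0x15->0x04 len=5 : 57 5c 4b 69 e9
[2] 0x04->0x11 len=3 : 57 5c 4b
query mem[0x11]=0x57, mem[0x08]=0xe9, mem[0x13]=0x4b

MEM[0x11,0x08,0x13] = 57 e9 4b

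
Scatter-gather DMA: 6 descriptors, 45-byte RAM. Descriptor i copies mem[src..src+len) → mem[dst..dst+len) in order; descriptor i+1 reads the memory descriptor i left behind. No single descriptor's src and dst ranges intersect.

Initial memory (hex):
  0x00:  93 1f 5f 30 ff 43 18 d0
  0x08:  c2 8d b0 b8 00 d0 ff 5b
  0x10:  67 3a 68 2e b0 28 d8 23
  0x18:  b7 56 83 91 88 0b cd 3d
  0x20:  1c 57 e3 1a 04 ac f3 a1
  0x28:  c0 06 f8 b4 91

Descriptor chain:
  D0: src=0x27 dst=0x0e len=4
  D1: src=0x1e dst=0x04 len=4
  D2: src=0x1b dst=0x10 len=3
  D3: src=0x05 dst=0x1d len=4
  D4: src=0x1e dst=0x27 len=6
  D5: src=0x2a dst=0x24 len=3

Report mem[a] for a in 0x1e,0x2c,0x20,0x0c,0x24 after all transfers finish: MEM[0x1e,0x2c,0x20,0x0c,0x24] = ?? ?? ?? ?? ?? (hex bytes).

MEM[0x1e,0x2c,0x20,0x0c,0x24] = 1c 1a c2 00 57

D0: mem[0x0e..0x11] <- [a1 c0 06 f8]
D1: mem[0x04..0x07] <- [cd 3d 1c 57]
D2: mem[0x10..0x12] <- [91 88 0b]
D3: mem[0x1d..0x20] <- [3d 1c 57 c2]
D4: mem[0x27..0x2c] <- [1c 57 c2 57 e3 1a]
D5: mem[0x24..0x26] <- [57 e3 1a]
query mem[0x1e]=0x1c, mem[0x2c]=0x1a, mem[0x20]=0xc2, mem[0x0c]=0x00, mem[0x24]=0x57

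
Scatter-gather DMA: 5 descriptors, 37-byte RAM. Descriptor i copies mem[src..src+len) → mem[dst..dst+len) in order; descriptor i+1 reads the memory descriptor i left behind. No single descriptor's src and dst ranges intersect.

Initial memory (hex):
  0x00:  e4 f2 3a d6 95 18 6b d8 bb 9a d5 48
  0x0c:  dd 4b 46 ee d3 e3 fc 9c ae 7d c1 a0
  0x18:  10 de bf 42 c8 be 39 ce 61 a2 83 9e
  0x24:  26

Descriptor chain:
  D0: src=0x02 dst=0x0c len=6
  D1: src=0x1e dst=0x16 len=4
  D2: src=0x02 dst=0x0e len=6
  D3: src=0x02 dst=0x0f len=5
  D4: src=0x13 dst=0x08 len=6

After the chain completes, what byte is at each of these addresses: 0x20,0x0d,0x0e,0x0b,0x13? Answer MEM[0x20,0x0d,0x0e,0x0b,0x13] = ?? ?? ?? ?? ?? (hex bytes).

  after D0: wrote 6B at 0x0c = 3ad695186bd8
  after D1: wrote 4B at 0x16 = 39ce61a2
  after D2: wrote 6B at 0x0e = 3ad695186bd8
  after D3: wrote 5B at 0x0f = 3ad695186b
  after D4: wrote 6B at 0x08 = 6bae7d39ce61
query mem[0x20]=0x61, mem[0x0d]=0x61, mem[0x0e]=0x3a, mem[0x0b]=0x39, mem[0x13]=0x6b

MEM[0x20,0x0d,0x0e,0x0b,0x13] = 61 61 3a 39 6b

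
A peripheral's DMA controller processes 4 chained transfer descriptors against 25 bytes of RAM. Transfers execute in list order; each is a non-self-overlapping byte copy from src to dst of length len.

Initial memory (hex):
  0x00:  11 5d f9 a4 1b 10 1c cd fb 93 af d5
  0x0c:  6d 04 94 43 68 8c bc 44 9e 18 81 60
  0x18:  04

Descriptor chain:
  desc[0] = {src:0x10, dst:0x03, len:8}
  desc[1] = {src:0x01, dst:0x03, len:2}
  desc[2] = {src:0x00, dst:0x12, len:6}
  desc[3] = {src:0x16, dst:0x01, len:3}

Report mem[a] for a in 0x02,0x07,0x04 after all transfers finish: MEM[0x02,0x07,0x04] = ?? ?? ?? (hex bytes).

MEM[0x02,0x07,0x04] = bc 9e f9

D0: mem[0x03..0x0a] <- [68 8c bc 44 9e 18 81 60]
D1: mem[0x03..0x04] <- [5d f9]
D2: mem[0x12..0x17] <- [11 5d f9 5d f9 bc]
D3: mem[0x01..0x03] <- [f9 bc 04]
query mem[0x02]=0xbc, mem[0x07]=0x9e, mem[0x04]=0xf9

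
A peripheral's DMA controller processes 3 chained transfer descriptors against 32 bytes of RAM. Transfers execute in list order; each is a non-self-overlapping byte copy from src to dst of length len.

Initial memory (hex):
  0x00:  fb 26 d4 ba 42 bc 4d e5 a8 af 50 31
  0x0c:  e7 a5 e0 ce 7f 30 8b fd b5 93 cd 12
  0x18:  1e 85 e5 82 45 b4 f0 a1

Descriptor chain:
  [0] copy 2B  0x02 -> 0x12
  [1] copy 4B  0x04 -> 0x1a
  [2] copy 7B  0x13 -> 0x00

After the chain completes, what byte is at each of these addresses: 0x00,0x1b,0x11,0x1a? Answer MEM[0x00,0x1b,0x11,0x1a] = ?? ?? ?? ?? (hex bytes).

MEM[0x00,0x1b,0x11,0x1a] = ba bc 30 42

D0: mem[0x12..0x13] <- [d4 ba]
D1: mem[0x1a..0x1d] <- [42 bc 4d e5]
D2: mem[0x00..0x06] <- [ba b5 93 cd 12 1e 85]
query mem[0x00]=0xba, mem[0x1b]=0xbc, mem[0x11]=0x30, mem[0x1a]=0x42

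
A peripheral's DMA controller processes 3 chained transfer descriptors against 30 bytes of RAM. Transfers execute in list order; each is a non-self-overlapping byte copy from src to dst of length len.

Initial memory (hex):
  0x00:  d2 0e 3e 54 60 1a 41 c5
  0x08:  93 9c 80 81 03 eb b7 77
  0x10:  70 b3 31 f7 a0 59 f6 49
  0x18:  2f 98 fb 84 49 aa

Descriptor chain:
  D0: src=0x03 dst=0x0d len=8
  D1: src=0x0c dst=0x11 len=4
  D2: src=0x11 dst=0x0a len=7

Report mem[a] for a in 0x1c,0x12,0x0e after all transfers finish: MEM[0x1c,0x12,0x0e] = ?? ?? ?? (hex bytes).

MEM[0x1c,0x12,0x0e] = 49 54 59

#0 dst[0x0d+8] := {0x54,0x60,0x1a,0x41,0xc5,0x93,0x9c,0x80}
#1 dst[0x11+4] := {0x03,0x54,0x60,0x1a}
#2 dst[0x0a+7] := {0x03,0x54,0x60,0x1a,0x59,0xf6,0x49}
query mem[0x1c]=0x49, mem[0x12]=0x54, mem[0x0e]=0x59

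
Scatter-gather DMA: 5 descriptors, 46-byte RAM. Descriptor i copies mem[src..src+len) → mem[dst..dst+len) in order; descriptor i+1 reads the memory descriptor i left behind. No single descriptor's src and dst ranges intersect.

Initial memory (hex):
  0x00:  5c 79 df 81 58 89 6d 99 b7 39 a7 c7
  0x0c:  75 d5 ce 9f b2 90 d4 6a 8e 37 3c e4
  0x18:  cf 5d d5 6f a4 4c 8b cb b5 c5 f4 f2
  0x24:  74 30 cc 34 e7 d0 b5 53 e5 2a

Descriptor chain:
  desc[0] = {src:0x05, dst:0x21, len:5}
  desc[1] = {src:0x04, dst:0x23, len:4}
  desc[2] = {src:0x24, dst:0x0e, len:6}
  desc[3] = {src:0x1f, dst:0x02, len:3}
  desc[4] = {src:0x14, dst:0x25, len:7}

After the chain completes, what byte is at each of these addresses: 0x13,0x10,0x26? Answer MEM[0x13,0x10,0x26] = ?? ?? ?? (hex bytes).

MEM[0x13,0x10,0x26] = d0 99 37

  after D0: wrote 5B at 0x21 = 896d99b739
  after D1: wrote 4B at 0x23 = 58896d99
  after D2: wrote 6B at 0x0e = 896d9934e7d0
  after D3: wrote 3B at 0x02 = cbb589
  after D4: wrote 7B at 0x25 = 8e373ce4cf5dd5
query mem[0x13]=0xd0, mem[0x10]=0x99, mem[0x26]=0x37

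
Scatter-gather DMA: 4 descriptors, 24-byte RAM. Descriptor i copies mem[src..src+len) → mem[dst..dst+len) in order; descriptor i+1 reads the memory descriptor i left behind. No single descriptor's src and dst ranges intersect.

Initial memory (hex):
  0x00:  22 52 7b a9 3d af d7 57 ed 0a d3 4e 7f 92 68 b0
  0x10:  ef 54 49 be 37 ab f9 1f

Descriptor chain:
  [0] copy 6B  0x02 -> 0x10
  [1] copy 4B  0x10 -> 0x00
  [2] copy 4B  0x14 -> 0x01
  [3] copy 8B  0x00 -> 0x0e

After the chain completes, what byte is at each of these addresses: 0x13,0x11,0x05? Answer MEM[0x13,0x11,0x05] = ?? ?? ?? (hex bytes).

  after D0: wrote 6B at 0x10 = 7ba93dafd757
  after D1: wrote 4B at 0x00 = 7ba93daf
  after D2: wrote 4B at 0x01 = d757f91f
  after D3: wrote 8B at 0x0e = 7bd757f91fafd757
query mem[0x13]=0xaf, mem[0x11]=0xf9, mem[0x05]=0xaf

MEM[0x13,0x11,0x05] = af f9 af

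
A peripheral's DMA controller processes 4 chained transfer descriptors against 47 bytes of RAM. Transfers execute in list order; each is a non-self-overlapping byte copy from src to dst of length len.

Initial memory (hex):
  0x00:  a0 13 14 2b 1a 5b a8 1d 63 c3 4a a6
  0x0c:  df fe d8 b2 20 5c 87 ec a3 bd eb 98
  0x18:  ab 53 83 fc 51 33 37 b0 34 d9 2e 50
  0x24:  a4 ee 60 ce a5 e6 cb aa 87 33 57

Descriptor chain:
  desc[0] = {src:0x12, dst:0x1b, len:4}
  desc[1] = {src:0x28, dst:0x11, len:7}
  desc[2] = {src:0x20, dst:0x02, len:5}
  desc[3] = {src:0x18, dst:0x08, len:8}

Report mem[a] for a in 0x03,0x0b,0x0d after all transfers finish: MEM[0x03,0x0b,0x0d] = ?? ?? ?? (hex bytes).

MEM[0x03,0x0b,0x0d] = d9 87 a3

#0 dst[0x1b+4] := {0x87,0xec,0xa3,0xbd}
#1 dst[0x11+7] := {0xa5,0xe6,0xcb,0xaa,0x87,0x33,0x57}
#2 dst[0x02+5] := {0x34,0xd9,0x2e,0x50,0xa4}
#3 dst[0x08+8] := {0xab,0x53,0x83,0x87,0xec,0xa3,0xbd,0xb0}
query mem[0x03]=0xd9, mem[0x0b]=0x87, mem[0x0d]=0xa3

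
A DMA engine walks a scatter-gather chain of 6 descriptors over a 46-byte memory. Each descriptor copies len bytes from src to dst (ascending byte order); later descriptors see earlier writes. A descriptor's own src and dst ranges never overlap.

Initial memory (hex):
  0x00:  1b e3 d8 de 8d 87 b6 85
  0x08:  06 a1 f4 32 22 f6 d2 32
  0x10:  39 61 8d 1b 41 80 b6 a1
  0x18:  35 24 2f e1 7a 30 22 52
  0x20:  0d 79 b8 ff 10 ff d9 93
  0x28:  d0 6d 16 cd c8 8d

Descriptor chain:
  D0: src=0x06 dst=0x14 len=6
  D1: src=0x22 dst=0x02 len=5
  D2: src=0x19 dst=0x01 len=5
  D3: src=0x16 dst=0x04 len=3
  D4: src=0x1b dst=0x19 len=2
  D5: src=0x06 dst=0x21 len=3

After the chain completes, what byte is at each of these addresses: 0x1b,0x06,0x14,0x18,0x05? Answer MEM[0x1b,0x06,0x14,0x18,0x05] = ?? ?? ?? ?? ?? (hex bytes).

MEM[0x1b,0x06,0x14,0x18,0x05] = e1 f4 b6 f4 a1

#0 dst[0x14+6] := {0xb6,0x85,0x06,0xa1,0xf4,0x32}
#1 dst[0x02+5] := {0xb8,0xff,0x10,0xff,0xd9}
#2 dst[0x01+5] := {0x32,0x2f,0xe1,0x7a,0x30}
#3 dst[0x04+3] := {0x06,0xa1,0xf4}
#4 dst[0x19+2] := {0xe1,0x7a}
#5 dst[0x21+3] := {0xf4,0x85,0x06}
query mem[0x1b]=0xe1, mem[0x06]=0xf4, mem[0x14]=0xb6, mem[0x18]=0xf4, mem[0x05]=0xa1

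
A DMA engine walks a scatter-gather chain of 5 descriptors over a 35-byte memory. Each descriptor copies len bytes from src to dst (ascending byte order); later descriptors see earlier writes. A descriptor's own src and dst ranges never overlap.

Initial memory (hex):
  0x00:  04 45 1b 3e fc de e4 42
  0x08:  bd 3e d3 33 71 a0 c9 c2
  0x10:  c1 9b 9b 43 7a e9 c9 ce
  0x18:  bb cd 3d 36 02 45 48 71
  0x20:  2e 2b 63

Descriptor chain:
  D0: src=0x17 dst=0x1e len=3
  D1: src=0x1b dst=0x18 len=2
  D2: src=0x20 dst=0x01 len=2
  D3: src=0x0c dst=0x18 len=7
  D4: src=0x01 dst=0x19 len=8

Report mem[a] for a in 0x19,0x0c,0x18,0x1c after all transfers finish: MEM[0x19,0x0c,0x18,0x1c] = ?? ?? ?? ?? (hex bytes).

#0 dst[0x1e+3] := {0xce,0xbb,0xcd}
#1 dst[0x18+2] := {0x36,0x02}
#2 dst[0x01+2] := {0xcd,0x2b}
#3 dst[0x18+7] := {0x71,0xa0,0xc9,0xc2,0xc1,0x9b,0x9b}
#4 dst[0x19+8] := {0xcd,0x2b,0x3e,0xfc,0xde,0xe4,0x42,0xbd}
query mem[0x19]=0xcd, mem[0x0c]=0x71, mem[0x18]=0x71, mem[0x1c]=0xfc

MEM[0x19,0x0c,0x18,0x1c] = cd 71 71 fc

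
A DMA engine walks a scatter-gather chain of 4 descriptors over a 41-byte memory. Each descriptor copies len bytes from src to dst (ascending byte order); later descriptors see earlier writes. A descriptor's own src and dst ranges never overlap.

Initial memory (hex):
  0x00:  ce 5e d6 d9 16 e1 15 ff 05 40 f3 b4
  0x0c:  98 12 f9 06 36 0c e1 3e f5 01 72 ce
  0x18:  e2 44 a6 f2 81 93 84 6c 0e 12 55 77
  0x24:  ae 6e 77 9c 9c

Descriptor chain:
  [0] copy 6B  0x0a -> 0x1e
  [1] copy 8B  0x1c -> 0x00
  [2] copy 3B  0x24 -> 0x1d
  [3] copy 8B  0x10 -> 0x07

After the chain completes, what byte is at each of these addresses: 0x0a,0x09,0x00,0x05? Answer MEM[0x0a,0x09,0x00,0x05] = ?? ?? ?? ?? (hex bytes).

MEM[0x0a,0x09,0x00,0x05] = 3e e1 81 12

#0 dst[0x1e+6] := {0xf3,0xb4,0x98,0x12,0xf9,0x06}
#1 dst[0x00+8] := {0x81,0x93,0xf3,0xb4,0x98,0x12,0xf9,0x06}
#2 dst[0x1d+3] := {0xae,0x6e,0x77}
#3 dst[0x07+8] := {0x36,0x0c,0xe1,0x3e,0xf5,0x01,0x72,0xce}
query mem[0x0a]=0x3e, mem[0x09]=0xe1, mem[0x00]=0x81, mem[0x05]=0x12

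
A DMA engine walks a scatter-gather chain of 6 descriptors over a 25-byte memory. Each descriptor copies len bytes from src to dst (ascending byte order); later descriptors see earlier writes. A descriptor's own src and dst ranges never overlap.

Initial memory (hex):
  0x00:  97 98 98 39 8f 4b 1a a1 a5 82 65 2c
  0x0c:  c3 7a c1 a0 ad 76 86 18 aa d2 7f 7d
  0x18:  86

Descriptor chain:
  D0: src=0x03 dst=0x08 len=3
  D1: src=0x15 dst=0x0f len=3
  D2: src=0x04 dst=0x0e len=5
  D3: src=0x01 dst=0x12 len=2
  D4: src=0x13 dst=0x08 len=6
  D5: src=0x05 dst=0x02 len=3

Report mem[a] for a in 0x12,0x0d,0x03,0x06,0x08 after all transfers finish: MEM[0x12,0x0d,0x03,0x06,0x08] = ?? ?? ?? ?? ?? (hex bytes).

MEM[0x12,0x0d,0x03,0x06,0x08] = 98 86 1a 1a 98

#0 dst[0x08+3] := {0x39,0x8f,0x4b}
#1 dst[0x0f+3] := {0xd2,0x7f,0x7d}
#2 dst[0x0e+5] := {0x8f,0x4b,0x1a,0xa1,0x39}
#3 dst[0x12+2] := {0x98,0x98}
#4 dst[0x08+6] := {0x98,0xaa,0xd2,0x7f,0x7d,0x86}
#5 dst[0x02+3] := {0x4b,0x1a,0xa1}
query mem[0x12]=0x98, mem[0x0d]=0x86, mem[0x03]=0x1a, mem[0x06]=0x1a, mem[0x08]=0x98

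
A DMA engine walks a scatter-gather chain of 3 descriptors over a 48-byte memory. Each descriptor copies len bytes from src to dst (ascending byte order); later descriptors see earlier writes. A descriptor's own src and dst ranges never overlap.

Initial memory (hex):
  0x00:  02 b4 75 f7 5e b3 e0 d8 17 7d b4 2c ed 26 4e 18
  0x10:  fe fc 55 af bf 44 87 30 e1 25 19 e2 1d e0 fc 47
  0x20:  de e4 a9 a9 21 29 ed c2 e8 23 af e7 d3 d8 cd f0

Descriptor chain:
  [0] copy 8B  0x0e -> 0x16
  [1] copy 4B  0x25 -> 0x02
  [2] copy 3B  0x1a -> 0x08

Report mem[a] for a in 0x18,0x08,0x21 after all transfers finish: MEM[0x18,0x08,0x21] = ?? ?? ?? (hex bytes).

D0: mem[0x16..0x1d] <- [4e 18 fe fc 55 af bf 44]
D1: mem[0x02..0x05] <- [29 ed c2 e8]
D2: mem[0x08..0x0a] <- [55 af bf]
query mem[0x18]=0xfe, mem[0x08]=0x55, mem[0x21]=0xe4

MEM[0x18,0x08,0x21] = fe 55 e4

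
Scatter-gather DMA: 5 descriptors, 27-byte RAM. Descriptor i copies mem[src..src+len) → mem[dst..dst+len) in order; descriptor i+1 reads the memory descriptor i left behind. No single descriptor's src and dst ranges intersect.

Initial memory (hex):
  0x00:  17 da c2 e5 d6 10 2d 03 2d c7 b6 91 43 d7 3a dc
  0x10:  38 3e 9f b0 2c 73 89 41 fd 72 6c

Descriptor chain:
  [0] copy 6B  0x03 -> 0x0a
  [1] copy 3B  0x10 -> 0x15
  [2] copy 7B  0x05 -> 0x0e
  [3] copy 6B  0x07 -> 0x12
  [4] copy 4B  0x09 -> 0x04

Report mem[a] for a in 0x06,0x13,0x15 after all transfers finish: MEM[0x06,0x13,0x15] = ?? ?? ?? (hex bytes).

  after D0: wrote 6B at 0x0a = e5d6102d032d
  after D1: wrote 3B at 0x15 = 383e9f
  after D2: wrote 7B at 0x0e = 102d032dc7e5d6
  after D3: wrote 6B at 0x12 = 032dc7e5d610
  after D4: wrote 4B at 0x04 = c7e5d610
query mem[0x06]=0xd6, mem[0x13]=0x2d, mem[0x15]=0xe5

MEM[0x06,0x13,0x15] = d6 2d e5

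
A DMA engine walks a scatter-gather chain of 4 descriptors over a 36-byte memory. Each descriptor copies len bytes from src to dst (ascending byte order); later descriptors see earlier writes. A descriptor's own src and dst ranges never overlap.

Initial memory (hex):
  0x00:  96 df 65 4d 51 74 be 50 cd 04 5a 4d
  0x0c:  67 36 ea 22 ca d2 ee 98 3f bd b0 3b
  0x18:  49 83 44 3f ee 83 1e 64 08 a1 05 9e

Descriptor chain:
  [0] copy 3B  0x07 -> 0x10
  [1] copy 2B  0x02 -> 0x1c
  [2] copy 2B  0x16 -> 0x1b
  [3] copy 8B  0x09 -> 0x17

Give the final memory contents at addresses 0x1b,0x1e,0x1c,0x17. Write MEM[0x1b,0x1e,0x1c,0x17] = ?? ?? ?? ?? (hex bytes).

MEM[0x1b,0x1e,0x1c,0x17] = 36 50 ea 04

  after D0: wrote 3B at 0x10 = 50cd04
  after D1: wrote 2B at 0x1c = 654d
  after D2: wrote 2B at 0x1b = b03b
  after D3: wrote 8B at 0x17 = 045a4d6736ea2250
query mem[0x1b]=0x36, mem[0x1e]=0x50, mem[0x1c]=0xea, mem[0x17]=0x04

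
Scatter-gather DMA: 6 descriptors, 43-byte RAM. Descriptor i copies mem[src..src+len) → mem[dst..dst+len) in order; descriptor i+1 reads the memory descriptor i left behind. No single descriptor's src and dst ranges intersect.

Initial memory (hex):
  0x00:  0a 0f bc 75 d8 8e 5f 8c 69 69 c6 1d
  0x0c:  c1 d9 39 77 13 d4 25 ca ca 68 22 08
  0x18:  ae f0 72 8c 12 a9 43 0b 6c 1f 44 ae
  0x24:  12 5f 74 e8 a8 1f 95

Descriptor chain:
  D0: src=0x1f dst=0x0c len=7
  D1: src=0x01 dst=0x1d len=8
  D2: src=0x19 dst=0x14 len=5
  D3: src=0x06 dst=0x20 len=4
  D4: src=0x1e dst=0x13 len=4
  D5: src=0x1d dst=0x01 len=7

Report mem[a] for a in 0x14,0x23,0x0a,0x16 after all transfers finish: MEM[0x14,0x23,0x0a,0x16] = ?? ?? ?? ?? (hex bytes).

D0: mem[0x0c..0x12] <- [0b 6c 1f 44 ae 12 5f]
D1: mem[0x1d..0x24] <- [0f bc 75 d8 8e 5f 8c 69]
D2: mem[0x14..0x18] <- [f0 72 8c 12 0f]
D3: mem[0x20..0x23] <- [5f 8c 69 69]
D4: mem[0x13..0x16] <- [bc 75 5f 8c]
D5: mem[0x01..0x07] <- [0f bc 75 5f 8c 69 69]
query mem[0x14]=0x75, mem[0x23]=0x69, mem[0x0a]=0xc6, mem[0x16]=0x8c

MEM[0x14,0x23,0x0a,0x16] = 75 69 c6 8c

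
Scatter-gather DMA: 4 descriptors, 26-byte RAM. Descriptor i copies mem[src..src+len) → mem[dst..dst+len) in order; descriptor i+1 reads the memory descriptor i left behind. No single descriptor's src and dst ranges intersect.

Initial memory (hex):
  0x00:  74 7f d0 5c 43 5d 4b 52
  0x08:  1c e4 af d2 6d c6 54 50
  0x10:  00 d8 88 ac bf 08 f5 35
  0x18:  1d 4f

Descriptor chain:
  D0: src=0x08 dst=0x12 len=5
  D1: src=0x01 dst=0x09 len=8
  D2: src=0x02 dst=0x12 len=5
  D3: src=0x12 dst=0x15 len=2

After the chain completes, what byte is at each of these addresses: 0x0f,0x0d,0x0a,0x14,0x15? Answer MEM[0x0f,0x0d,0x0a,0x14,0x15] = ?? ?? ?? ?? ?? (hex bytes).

MEM[0x0f,0x0d,0x0a,0x14,0x15] = 52 5d d0 43 d0

  after D0: wrote 5B at 0x12 = 1ce4afd26d
  after D1: wrote 8B at 0x09 = 7fd05c435d4b521c
  after D2: wrote 5B at 0x12 = d05c435d4b
  after D3: wrote 2B at 0x15 = d05c
query mem[0x0f]=0x52, mem[0x0d]=0x5d, mem[0x0a]=0xd0, mem[0x14]=0x43, mem[0x15]=0xd0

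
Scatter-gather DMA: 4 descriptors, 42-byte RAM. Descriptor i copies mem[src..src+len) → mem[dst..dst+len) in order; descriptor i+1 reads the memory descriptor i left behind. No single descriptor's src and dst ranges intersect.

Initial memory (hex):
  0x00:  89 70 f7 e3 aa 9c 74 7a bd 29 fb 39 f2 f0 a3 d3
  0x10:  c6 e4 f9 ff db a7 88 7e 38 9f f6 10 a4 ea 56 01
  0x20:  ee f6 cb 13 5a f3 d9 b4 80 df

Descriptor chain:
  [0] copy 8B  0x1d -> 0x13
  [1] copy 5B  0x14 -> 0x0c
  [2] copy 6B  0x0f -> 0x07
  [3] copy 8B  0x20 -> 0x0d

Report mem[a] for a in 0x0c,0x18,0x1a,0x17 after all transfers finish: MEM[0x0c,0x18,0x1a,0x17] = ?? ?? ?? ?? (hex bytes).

[0] 0x1d->0x13 len=8 : ea 56 01 ee f6 cb 13 5a
[1] 0x14->0x0c len=5 : 56 01 ee f6 cb
[2] 0x0f->0x07 len=6 : f6 cb e4 f9 ea 56
[3] 0x20->0x0d len=8 : ee f6 cb 13 5a f3 d9 b4
query mem[0x0c]=0x56, mem[0x18]=0xcb, mem[0x1a]=0x5a, mem[0x17]=0xf6

MEM[0x0c,0x18,0x1a,0x17] = 56 cb 5a f6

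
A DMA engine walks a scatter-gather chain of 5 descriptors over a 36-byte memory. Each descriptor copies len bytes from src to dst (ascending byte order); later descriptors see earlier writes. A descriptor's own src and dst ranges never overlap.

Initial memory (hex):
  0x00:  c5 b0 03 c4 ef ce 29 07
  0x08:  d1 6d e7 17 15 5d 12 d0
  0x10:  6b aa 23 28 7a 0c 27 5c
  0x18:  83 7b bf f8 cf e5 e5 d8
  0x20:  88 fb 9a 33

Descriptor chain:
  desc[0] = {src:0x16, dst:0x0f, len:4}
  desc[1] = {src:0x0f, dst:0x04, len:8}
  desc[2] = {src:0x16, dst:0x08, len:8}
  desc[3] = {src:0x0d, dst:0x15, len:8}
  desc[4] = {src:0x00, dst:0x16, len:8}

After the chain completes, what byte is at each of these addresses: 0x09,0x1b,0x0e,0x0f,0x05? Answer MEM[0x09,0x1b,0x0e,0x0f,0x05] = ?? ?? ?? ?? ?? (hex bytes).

MEM[0x09,0x1b,0x0e,0x0f,0x05] = 5c 5c cf e5 5c

  after D0: wrote 4B at 0x0f = 275c837b
  after D1: wrote 8B at 0x04 = 275c837b287a0c27
  after D2: wrote 8B at 0x08 = 275c837bbff8cfe5
  after D3: wrote 8B at 0x15 = f8cfe55c837b287a
  after D4: wrote 8B at 0x16 = c5b003c4275c837b
query mem[0x09]=0x5c, mem[0x1b]=0x5c, mem[0x0e]=0xcf, mem[0x0f]=0xe5, mem[0x05]=0x5c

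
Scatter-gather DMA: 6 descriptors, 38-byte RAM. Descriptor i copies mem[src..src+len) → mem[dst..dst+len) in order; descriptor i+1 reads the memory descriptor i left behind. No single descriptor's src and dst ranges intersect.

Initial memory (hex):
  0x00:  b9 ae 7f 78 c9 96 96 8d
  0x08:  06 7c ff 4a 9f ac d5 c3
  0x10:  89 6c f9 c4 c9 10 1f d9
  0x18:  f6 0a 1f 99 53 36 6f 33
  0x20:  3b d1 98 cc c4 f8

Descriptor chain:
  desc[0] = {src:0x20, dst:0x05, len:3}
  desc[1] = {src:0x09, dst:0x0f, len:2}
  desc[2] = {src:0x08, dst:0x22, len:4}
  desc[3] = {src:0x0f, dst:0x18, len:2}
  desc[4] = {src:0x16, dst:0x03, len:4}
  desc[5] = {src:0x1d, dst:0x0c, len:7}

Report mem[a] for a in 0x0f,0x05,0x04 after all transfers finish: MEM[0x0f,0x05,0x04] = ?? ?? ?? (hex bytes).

D0: mem[0x05..0x07] <- [3b d1 98]
D1: mem[0x0f..0x10] <- [7c ff]
D2: mem[0x22..0x25] <- [06 7c ff 4a]
D3: mem[0x18..0x19] <- [7c ff]
D4: mem[0x03..0x06] <- [1f d9 7c ff]
D5: mem[0x0c..0x12] <- [36 6f 33 3b d1 06 7c]
query mem[0x0f]=0x3b, mem[0x05]=0x7c, mem[0x04]=0xd9

MEM[0x0f,0x05,0x04] = 3b 7c d9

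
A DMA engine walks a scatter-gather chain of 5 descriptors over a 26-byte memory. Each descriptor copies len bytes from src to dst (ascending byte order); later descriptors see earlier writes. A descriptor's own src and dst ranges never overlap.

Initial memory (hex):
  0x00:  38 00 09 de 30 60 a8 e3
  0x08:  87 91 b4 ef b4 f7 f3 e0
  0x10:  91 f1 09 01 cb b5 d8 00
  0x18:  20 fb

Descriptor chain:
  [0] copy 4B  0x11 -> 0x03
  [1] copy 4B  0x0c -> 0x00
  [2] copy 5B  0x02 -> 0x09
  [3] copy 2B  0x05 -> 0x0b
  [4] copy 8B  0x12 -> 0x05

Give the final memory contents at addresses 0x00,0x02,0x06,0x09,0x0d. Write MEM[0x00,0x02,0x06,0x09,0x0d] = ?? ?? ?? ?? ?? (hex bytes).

#0 dst[0x03+4] := {0xf1,0x09,0x01,0xcb}
#1 dst[0x00+4] := {0xb4,0xf7,0xf3,0xe0}
#2 dst[0x09+5] := {0xf3,0xe0,0x09,0x01,0xcb}
#3 dst[0x0b+2] := {0x01,0xcb}
#4 dst[0x05+8] := {0x09,0x01,0xcb,0xb5,0xd8,0x00,0x20,0xfb}
query mem[0x00]=0xb4, mem[0x02]=0xf3, mem[0x06]=0x01, mem[0x09]=0xd8, mem[0x0d]=0xcb

MEM[0x00,0x02,0x06,0x09,0x0d] = b4 f3 01 d8 cb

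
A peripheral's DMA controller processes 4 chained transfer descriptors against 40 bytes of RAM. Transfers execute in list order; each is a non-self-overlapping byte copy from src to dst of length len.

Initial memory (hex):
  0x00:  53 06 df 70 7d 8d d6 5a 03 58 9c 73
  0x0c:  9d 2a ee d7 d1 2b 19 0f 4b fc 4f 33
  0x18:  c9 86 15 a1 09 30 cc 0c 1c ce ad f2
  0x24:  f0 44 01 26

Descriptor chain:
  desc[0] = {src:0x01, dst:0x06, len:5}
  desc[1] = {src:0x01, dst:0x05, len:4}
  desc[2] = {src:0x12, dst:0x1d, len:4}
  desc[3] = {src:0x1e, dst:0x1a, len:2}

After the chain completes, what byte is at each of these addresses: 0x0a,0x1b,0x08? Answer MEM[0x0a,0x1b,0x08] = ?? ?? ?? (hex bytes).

D0: mem[0x06..0x0a] <- [06 df 70 7d 8d]
D1: mem[0x05..0x08] <- [06 df 70 7d]
D2: mem[0x1d..0x20] <- [19 0f 4b fc]
D3: mem[0x1a..0x1b] <- [0f 4b]
query mem[0x0a]=0x8d, mem[0x1b]=0x4b, mem[0x08]=0x7d

MEM[0x0a,0x1b,0x08] = 8d 4b 7d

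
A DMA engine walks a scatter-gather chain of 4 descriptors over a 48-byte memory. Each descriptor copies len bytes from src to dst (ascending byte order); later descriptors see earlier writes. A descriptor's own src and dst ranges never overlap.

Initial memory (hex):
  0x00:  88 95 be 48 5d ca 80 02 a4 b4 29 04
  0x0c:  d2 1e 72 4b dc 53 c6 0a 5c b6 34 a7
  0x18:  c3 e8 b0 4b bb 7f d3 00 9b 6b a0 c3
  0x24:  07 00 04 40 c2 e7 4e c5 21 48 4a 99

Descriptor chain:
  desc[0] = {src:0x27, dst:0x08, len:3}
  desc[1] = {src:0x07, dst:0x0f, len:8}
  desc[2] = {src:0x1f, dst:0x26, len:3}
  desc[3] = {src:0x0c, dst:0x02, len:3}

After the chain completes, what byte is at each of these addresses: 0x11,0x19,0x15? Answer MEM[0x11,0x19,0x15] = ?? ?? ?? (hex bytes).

D0: mem[0x08..0x0a] <- [40 c2 e7]
D1: mem[0x0f..0x16] <- [02 40 c2 e7 04 d2 1e 72]
D2: mem[0x26..0x28] <- [00 9b 6b]
D3: mem[0x02..0x04] <- [d2 1e 72]
query mem[0x11]=0xc2, mem[0x19]=0xe8, mem[0x15]=0x1e

MEM[0x11,0x19,0x15] = c2 e8 1e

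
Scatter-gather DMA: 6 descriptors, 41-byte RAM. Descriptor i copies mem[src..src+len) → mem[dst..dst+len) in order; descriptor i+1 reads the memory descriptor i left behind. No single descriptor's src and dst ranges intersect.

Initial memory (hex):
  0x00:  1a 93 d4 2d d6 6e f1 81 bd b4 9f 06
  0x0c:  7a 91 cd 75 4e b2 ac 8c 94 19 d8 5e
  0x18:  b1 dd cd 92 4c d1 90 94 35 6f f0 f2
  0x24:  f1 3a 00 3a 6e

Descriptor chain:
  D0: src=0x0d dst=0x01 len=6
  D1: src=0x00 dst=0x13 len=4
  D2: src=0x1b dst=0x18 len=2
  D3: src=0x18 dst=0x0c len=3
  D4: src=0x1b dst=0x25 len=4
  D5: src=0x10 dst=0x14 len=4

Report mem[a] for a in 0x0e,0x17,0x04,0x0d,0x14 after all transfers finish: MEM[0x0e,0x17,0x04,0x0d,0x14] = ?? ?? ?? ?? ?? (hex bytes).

MEM[0x0e,0x17,0x04,0x0d,0x14] = cd 1a 4e 4c 4e

  after D0: wrote 6B at 0x01 = 91cd754eb2ac
  after D1: wrote 4B at 0x13 = 1a91cd75
  after D2: wrote 2B at 0x18 = 924c
  after D3: wrote 3B at 0x0c = 924ccd
  after D4: wrote 4B at 0x25 = 924cd190
  after D5: wrote 4B at 0x14 = 4eb2ac1a
query mem[0x0e]=0xcd, mem[0x17]=0x1a, mem[0x04]=0x4e, mem[0x0d]=0x4c, mem[0x14]=0x4e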